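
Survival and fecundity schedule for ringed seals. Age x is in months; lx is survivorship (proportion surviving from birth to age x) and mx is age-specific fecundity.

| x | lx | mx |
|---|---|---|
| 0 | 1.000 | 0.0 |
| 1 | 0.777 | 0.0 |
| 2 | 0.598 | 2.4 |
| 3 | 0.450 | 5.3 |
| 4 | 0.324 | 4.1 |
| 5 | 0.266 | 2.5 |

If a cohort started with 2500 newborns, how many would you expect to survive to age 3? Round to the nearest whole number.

Expected survivors = N0 · l_3 = 2500 × 0.450 = 1125 → 1125

1125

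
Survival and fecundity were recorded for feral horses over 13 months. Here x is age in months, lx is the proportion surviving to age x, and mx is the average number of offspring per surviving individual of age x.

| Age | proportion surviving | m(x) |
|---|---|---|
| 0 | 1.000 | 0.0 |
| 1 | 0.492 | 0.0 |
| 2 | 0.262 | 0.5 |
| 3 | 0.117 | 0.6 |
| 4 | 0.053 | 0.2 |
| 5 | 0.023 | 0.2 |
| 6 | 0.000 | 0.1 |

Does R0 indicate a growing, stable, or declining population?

R0 = Σ lx·mx = 0 + 0 + 0.131 + 0.0702 + 0.0106 + 0.0046 + 0 = 0.2164
R0 < 1, so the population is declining.

declining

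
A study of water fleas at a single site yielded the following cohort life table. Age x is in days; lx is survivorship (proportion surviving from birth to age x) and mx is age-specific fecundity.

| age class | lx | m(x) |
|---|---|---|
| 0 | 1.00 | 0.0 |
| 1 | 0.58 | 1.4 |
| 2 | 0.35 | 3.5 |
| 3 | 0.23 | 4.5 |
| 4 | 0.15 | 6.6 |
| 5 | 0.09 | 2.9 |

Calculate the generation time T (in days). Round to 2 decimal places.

2.69

lx·mx: 0, 0.812, 1.225, 1.035, 0.99, 0.261 → R0 = 4.323
x·lx·mx: 0, 0.812, 2.45, 3.105, 3.96, 1.305 → Σ = 11.632
T = 11.632 / 4.323 = 2.690724… → 2.69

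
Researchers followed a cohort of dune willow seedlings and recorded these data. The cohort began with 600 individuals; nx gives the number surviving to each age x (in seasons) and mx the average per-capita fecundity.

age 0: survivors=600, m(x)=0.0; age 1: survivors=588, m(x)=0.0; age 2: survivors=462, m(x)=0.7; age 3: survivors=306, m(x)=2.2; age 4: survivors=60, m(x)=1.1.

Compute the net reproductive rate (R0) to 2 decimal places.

1.77

lx = nx/n0 = nx/600: 1, 0.98, 0.77, 0.51, 0.1
lx·mx by age: 0, 0, 0.539, 1.122, 0.11
R0 = Σ lx·mx = 1.771 → 1.77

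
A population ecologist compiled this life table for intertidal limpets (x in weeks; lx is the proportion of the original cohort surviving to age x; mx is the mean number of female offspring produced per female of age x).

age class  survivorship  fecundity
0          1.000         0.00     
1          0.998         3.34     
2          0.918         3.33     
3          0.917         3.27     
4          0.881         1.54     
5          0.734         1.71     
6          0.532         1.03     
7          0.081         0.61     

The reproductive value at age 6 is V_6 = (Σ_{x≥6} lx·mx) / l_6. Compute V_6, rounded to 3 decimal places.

1.123

lx·mx for x ≥ 6: 0.54796, 0.04941 → sum = 0.59737
V_6 = 0.59737 / l_6 = 0.59737 / 0.532 = 1.122876… → 1.123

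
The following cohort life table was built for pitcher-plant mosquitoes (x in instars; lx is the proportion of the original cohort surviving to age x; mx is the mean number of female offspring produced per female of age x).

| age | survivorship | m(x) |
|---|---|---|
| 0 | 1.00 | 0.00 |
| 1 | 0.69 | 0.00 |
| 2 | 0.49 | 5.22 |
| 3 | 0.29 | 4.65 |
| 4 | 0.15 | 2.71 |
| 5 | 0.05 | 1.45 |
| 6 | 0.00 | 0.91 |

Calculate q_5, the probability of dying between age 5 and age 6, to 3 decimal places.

q_5 = (l_5 − l_6) / l_5 = (0.05 − 0) / 0.05
     = 0.05 / 0.05 = 1 → 1.000

1.000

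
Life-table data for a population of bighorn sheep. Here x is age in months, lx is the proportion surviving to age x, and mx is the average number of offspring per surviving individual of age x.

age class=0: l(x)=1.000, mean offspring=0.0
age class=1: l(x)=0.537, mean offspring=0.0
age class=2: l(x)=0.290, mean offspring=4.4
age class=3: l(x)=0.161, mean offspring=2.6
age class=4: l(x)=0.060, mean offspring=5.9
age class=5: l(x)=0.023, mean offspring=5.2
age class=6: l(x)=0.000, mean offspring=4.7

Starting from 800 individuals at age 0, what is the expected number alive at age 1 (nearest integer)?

Expected survivors = N0 · l_1 = 800 × 0.537 = 429.6 → 430

430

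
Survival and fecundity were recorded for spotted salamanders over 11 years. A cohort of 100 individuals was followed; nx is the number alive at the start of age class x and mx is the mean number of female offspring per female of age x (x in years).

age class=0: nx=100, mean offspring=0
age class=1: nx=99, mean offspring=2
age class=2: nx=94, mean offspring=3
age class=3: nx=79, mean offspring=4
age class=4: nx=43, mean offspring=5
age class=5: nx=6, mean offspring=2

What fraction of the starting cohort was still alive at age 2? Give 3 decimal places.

l_2 = n_2/n_0 = 94/100 = 0.94 → 0.940

0.940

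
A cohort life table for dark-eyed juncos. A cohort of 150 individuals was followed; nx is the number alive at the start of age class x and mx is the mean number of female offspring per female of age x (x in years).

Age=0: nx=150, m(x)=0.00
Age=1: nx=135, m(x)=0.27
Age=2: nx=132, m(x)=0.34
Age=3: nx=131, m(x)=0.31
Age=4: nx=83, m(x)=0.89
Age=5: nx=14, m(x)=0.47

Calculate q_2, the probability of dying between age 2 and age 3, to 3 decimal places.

0.008

lx = nx/n0 = nx/150: 1, 0.9, 0.88, 0.87333…, 0.55333…, 0.09333…
q_2 = (l_2 − l_3) / l_2 = (0.88 − 0.873333…) / 0.88
     = 0.006667… / 0.88 = 0.007576… → 0.008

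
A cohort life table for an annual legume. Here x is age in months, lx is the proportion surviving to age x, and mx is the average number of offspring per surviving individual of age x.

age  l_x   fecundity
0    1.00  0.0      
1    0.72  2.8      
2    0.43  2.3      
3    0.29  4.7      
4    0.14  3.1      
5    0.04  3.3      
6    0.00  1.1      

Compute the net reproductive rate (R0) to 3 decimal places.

4.934

lx·mx by age: 0, 2.016, 0.989, 1.363, 0.434, 0.132, 0
R0 = Σ lx·mx = 4.934 → 4.934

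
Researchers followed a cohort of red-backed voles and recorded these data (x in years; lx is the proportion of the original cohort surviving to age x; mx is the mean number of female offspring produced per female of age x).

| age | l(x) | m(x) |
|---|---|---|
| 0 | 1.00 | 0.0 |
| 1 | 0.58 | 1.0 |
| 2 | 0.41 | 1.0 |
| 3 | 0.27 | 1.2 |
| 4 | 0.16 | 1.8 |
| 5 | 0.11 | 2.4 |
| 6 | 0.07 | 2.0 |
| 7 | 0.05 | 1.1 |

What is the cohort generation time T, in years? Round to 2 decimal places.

2.94

lx·mx: 0, 0.58, 0.41, 0.324, 0.288, 0.264, 0.14, 0.055 → R0 = 2.061
x·lx·mx: 0, 0.58, 0.82, 0.972, 1.152, 1.32, 0.84, 0.385 → Σ = 6.069
T = 6.069 / 2.061 = 2.944687… → 2.94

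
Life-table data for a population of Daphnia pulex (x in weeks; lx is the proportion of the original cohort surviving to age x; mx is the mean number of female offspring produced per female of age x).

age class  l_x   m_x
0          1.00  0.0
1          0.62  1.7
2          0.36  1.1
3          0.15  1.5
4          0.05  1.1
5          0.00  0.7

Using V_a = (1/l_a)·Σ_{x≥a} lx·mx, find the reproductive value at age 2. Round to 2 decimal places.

lx·mx for x ≥ 2: 0.396, 0.225, 0.055, 0 → sum = 0.676
V_2 = 0.676 / l_2 = 0.676 / 0.36 = 1.877778… → 1.88

1.88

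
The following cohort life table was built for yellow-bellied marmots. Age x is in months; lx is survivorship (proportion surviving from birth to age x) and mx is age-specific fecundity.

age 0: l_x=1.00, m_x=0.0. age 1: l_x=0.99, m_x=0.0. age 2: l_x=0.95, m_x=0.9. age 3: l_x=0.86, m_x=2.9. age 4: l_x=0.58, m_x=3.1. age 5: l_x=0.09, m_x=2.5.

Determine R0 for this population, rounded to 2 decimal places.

5.37

lx·mx by age: 0, 0, 0.855, 2.494, 1.798, 0.225
R0 = Σ lx·mx = 5.372 → 5.37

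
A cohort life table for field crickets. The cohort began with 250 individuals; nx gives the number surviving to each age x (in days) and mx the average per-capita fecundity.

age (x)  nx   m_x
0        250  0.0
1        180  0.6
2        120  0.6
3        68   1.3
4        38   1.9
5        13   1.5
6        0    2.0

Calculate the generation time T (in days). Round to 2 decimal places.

lx = nx/n0 = nx/250: 1, 0.72, 0.48, 0.272, 0.152, 0.052, 0
lx·mx: 0, 0.432, 0.288, 0.3536, 0.2888, 0.078, 0 → R0 = 1.4404
x·lx·mx: 0, 0.432, 0.576, 1.0608, 1.1552, 0.39, 0 → Σ = 3.614
T = 3.614 / 1.4404 = 2.509025… → 2.51

2.51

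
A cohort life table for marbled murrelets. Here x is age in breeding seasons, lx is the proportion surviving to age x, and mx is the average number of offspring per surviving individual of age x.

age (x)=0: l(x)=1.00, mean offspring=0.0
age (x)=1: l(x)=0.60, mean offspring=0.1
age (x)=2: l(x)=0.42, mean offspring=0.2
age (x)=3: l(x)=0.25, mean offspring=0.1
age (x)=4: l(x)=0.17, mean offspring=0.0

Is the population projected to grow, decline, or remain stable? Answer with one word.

R0 = Σ lx·mx = 0 + 0.06 + 0.084 + 0.025 + 0 = 0.169
R0 < 1, so the population is declining.

declining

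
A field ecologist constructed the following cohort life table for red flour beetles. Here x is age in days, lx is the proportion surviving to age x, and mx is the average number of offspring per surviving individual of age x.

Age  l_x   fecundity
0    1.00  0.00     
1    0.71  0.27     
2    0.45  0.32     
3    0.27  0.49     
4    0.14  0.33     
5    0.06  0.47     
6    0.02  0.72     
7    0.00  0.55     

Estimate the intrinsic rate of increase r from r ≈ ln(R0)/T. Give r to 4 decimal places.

R0 = Σ lx·mx = 0 + 0.1917 + 0.144 + 0.1323 + 0.0462 + 0.0282 + 0.0144 + 0 = 0.5568
Σ x·lx·mx = 1.2888; T = 1.2888/0.5568 = 2.31466…
r ≈ ln(R0)/T = ln(0.5568)/2.31466… = -0.252975… → -0.2530

-0.2530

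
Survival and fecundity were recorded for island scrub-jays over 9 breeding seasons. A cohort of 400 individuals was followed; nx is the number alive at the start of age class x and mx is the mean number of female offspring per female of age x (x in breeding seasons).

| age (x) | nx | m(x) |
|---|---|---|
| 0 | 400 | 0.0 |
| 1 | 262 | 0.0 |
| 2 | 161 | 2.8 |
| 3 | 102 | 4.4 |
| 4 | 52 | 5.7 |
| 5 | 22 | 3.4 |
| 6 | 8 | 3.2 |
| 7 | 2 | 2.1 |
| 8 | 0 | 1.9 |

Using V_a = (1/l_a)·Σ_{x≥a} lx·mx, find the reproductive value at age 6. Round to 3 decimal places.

3.725

lx = nx/n0 = nx/400: 1, 0.655, 0.4025, 0.255, 0.13, 0.055, 0.02, 0.005, 0
lx·mx for x ≥ 6: 0.064, 0.0105, 0 → sum = 0.0745
V_6 = 0.0745 / l_6 = 0.0745 / 0.02 = 3.725 → 3.725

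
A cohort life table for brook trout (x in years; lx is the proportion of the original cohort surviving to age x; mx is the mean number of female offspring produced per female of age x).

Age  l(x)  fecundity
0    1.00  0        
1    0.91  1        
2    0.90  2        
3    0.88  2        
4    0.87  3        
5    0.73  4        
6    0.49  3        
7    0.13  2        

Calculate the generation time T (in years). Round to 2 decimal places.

3.88

lx·mx: 0, 0.91, 1.8, 1.76, 2.61, 2.92, 1.47, 0.26 → R0 = 11.73
x·lx·mx: 0, 0.91, 3.6, 5.28, 10.44, 14.6, 8.82, 1.82 → Σ = 45.47
T = 45.47 / 11.73 = 3.876385… → 3.88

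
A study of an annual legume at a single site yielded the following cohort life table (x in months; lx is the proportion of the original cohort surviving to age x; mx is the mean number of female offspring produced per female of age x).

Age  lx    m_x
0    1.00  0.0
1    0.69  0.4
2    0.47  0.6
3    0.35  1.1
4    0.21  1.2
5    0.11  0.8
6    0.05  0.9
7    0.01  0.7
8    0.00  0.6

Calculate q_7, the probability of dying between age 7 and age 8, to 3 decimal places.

q_7 = (l_7 − l_8) / l_7 = (0.01 − 0) / 0.01
     = 0.01 / 0.01 = 1 → 1.000

1.000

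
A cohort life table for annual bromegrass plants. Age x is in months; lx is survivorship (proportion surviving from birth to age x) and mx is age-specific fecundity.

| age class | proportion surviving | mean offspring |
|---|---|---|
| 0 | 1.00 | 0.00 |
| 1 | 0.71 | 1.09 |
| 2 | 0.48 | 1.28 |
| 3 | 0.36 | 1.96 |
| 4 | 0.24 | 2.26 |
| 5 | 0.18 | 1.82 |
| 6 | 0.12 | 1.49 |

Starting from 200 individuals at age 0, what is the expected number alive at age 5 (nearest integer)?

36

Expected survivors = N0 · l_5 = 200 × 0.18 = 36 → 36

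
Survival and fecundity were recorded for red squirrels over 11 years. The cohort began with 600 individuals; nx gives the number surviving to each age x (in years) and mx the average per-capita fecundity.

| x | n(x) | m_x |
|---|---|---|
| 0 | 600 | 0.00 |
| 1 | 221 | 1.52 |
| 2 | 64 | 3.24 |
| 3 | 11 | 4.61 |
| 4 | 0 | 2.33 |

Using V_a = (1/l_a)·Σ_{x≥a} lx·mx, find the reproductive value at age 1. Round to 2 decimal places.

lx = nx/n0 = nx/600: 1, 0.36833…, 0.10667…, 0.01833…, 0
lx·mx for x ≥ 1: 0.559867…, 0.3456…, 0.084517…, 0 → sum = 0.989983…
V_1 = 0.989983… / l_1 = 0.989983… / 0.368333… = 2.687738… → 2.69

2.69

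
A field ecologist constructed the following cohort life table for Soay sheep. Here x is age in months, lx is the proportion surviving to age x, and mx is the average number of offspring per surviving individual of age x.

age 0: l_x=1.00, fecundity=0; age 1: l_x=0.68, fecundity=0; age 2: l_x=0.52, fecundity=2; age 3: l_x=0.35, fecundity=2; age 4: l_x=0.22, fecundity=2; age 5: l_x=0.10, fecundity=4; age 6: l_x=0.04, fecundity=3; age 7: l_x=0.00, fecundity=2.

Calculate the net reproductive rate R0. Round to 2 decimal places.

lx·mx by age: 0, 0, 1.04, 0.7, 0.44, 0.4, 0.12, 0
R0 = Σ lx·mx = 2.7 → 2.70

2.70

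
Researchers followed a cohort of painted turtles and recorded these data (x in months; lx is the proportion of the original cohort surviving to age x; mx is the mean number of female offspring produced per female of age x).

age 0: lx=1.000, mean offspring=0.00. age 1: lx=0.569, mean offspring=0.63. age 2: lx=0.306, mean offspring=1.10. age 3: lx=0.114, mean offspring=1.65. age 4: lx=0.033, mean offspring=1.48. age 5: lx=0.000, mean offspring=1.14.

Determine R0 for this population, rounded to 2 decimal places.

lx·mx by age: 0, 0.35847, 0.3366, 0.1881, 0.04884, 0
R0 = Σ lx·mx = 0.93201 → 0.93

0.93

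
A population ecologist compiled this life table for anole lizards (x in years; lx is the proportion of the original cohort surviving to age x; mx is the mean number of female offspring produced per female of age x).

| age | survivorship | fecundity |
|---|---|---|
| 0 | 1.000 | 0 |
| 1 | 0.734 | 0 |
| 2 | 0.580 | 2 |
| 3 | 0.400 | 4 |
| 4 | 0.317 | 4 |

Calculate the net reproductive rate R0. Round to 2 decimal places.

lx·mx by age: 0, 0, 1.16, 1.6, 1.268
R0 = Σ lx·mx = 4.028 → 4.03

4.03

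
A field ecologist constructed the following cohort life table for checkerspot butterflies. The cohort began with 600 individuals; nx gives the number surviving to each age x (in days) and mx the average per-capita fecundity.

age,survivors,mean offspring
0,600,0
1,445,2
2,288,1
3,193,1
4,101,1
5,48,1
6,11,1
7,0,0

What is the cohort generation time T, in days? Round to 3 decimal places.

lx = nx/n0 = nx/600: 1, 0.74167…, 0.48, 0.32167…, 0.16833…, 0.08, 0.01833…, 0
lx·mx: 0, 1.483333…, 0.48, 0.321667…, 0.168333…, 0.08, 0.018333…, 0 → R0 = 2.551667…
x·lx·mx: 0, 1.483333…, 0.96, 0.965…, 0.673333…, 0.4, 0.11…, 0 → Σ = 4.591667…
T = 4.591667… / 2.551667… = 1.799477… → 1.799

1.799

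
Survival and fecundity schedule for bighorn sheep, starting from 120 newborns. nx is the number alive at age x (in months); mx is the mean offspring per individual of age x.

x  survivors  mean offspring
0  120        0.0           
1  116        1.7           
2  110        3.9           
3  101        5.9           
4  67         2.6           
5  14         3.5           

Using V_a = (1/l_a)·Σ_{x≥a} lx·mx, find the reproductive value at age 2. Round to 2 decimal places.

11.35

lx = nx/n0 = nx/120: 1, 0.96667…, 0.91667…, 0.84167…, 0.55833…, 0.11667…
lx·mx for x ≥ 2: 3.575…, 4.965833…, 1.451667…, 0.408333… → sum = 10.400833…
V_2 = 10.400833… / l_2 = 10.400833… / 0.916667… = 11.346364… → 11.35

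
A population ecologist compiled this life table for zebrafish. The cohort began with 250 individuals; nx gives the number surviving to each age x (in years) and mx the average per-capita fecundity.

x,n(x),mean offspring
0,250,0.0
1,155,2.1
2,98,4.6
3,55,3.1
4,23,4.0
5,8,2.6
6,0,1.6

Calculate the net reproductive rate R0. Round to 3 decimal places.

lx = nx/n0 = nx/250: 1, 0.62, 0.392, 0.22, 0.092, 0.032, 0
lx·mx by age: 0, 1.302, 1.8032, 0.682, 0.368, 0.0832, 0
R0 = Σ lx·mx = 4.2384 → 4.238

4.238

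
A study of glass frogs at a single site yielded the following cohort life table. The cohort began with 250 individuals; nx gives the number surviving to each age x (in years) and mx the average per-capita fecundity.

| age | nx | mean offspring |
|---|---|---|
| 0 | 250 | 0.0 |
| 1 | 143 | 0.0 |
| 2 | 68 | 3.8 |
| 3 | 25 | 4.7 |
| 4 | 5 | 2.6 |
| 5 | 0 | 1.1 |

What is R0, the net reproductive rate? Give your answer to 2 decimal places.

lx = nx/n0 = nx/250: 1, 0.572, 0.272, 0.1, 0.02, 0
lx·mx by age: 0, 0, 1.0336, 0.47, 0.052, 0
R0 = Σ lx·mx = 1.5556 → 1.56

1.56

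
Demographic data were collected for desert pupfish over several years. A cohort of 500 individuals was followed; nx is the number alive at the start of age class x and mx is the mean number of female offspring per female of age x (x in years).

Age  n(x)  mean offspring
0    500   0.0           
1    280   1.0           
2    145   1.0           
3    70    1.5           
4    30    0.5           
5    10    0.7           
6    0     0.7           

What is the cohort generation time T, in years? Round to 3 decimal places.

1.775

lx = nx/n0 = nx/500: 1, 0.56, 0.29, 0.14, 0.06, 0.02, 0
lx·mx: 0, 0.56, 0.29, 0.21, 0.03, 0.014, 0 → R0 = 1.104
x·lx·mx: 0, 0.56, 0.58, 0.63, 0.12, 0.07, 0 → Σ = 1.96
T = 1.96 / 1.104 = 1.775362… → 1.775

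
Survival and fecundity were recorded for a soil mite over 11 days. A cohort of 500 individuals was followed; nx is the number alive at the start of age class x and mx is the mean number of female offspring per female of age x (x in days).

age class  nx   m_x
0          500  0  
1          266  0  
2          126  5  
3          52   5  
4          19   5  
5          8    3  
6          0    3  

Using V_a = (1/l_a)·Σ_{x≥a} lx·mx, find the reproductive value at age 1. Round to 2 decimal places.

3.79

lx = nx/n0 = nx/500: 1, 0.532, 0.252, 0.104, 0.038, 0.016, 0
lx·mx for x ≥ 1: 0, 1.26, 0.52, 0.19, 0.048, 0 → sum = 2.018
V_1 = 2.018 / l_1 = 2.018 / 0.532 = 3.793233… → 3.79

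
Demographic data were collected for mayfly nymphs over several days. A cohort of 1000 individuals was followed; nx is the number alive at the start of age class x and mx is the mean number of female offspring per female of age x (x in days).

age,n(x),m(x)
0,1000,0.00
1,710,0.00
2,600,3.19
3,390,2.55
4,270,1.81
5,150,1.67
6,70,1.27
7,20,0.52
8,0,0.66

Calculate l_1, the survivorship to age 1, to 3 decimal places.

0.710

l_1 = n_1/n_0 = 710/1000 = 0.71 → 0.710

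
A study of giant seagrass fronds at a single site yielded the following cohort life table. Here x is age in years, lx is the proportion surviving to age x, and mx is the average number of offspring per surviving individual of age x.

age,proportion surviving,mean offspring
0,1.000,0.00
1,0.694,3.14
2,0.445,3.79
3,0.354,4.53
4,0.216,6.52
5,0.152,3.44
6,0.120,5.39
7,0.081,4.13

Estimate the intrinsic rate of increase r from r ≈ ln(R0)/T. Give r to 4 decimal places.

R0 = Σ lx·mx = 0 + 2.17916 + 1.68655 + 1.60362 + 1.40832 + 0.52288 + 0.6468 + 0.33453 = 8.38186
Σ x·lx·mx = 24.83331; T = 24.83331/8.38186 = 2.96274…
r ≈ ln(R0)/T = ln(8.38186)/2.96274… = 0.717601… → 0.7176

0.7176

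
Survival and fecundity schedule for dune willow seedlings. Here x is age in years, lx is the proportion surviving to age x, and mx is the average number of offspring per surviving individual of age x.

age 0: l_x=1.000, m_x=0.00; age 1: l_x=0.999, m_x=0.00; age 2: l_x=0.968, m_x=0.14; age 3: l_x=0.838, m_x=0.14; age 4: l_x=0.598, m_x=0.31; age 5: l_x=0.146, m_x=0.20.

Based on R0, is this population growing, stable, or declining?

declining

R0 = Σ lx·mx = 0 + 0 + 0.13552 + 0.11732 + 0.18538 + 0.0292 = 0.46742
R0 < 1, so the population is declining.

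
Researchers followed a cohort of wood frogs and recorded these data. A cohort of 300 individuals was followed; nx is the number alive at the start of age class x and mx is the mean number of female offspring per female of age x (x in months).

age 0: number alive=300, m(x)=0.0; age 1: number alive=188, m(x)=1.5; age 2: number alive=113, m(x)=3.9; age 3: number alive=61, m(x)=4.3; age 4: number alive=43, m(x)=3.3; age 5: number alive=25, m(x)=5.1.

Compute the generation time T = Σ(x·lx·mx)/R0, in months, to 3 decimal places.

lx = nx/n0 = nx/300: 1, 0.62667…, 0.37667…, 0.20333…, 0.14333…, 0.08333…
lx·mx: 0, 0.94…, 1.469…, 0.874333…, 0.473…, 0.425… → R0 = 4.181333…
x·lx·mx: 0, 0.94…, 2.938…, 2.623…, 1.892…, 2.125… → Σ = 10.518…
T = 10.518… / 4.181333… = 2.515466… → 2.515

2.515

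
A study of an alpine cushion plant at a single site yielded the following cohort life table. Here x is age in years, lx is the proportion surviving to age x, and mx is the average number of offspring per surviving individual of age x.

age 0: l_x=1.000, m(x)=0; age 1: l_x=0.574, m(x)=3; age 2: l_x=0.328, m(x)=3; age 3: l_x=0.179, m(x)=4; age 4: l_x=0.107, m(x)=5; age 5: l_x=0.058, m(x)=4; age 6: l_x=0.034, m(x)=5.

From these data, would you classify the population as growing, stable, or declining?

growing

R0 = Σ lx·mx = 0 + 1.722 + 0.984 + 0.716 + 0.535 + 0.232 + 0.17 = 4.359
R0 > 1, so the population is growing.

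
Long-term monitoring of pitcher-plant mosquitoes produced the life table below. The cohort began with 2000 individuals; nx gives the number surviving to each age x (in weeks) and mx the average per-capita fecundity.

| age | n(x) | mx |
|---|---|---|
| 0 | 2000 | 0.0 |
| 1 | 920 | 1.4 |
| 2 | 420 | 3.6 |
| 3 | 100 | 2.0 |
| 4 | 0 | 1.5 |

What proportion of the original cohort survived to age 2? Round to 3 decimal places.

l_2 = n_2/n_0 = 420/2000 = 0.21 → 0.210

0.210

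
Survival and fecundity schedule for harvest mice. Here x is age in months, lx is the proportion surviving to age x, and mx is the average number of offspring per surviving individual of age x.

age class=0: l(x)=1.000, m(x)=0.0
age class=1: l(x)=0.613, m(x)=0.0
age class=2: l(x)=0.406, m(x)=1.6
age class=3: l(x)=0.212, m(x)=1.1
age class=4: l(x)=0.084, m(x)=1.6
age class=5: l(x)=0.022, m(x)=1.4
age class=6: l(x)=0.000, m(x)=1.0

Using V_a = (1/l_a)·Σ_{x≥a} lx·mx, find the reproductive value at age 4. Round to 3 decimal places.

lx·mx for x ≥ 4: 0.1344, 0.0308, 0 → sum = 0.1652
V_4 = 0.1652 / l_4 = 0.1652 / 0.084 = 1.966667… → 1.967

1.967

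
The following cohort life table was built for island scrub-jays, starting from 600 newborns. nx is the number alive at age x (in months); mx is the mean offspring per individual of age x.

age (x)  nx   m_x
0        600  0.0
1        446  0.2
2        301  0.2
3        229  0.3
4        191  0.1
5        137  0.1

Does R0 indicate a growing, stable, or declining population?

declining

lx = nx/n0 = nx/600: 1, 0.74333…, 0.50167…, 0.38167…, 0.31833…, 0.22833…
R0 = Σ lx·mx = 0 + 0.148667… + 0.100333… + 0.1145… + 0.031833… + 0.022833… = 0.418167…
R0 < 1, so the population is declining.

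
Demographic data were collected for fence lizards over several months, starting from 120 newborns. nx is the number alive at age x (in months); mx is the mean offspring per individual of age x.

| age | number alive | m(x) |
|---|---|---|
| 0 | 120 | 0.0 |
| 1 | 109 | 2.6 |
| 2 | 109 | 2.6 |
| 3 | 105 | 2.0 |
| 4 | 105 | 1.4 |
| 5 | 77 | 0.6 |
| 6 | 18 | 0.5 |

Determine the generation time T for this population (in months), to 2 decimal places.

2.40

lx = nx/n0 = nx/120: 1, 0.90833…, 0.90833…, 0.875, 0.875, 0.64167…, 0.15
lx·mx: 0, 2.361667…, 2.361667…, 1.75, 1.225, 0.385…, 0.075 → R0 = 8.158333…
x·lx·mx: 0, 2.361667…, 4.723333…, 5.25, 4.9, 1.925…, 0.45 → Σ = 19.61…
T = 19.61… / 8.158333… = 2.403677… → 2.40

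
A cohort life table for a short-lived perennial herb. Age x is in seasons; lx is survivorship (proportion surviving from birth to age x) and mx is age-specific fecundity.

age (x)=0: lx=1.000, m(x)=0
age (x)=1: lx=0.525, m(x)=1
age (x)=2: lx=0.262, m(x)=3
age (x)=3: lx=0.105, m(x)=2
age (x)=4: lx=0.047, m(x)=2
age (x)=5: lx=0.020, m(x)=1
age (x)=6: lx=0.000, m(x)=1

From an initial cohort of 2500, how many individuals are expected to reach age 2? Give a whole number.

Expected survivors = N0 · l_2 = 2500 × 0.262 = 655 → 655

655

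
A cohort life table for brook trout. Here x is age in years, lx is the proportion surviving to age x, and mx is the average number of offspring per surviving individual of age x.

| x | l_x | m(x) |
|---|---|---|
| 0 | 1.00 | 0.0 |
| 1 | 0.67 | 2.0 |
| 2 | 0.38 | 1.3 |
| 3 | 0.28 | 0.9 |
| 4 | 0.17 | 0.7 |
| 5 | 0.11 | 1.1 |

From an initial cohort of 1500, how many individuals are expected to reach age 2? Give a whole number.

Expected survivors = N0 · l_2 = 1500 × 0.38 = 570 → 570

570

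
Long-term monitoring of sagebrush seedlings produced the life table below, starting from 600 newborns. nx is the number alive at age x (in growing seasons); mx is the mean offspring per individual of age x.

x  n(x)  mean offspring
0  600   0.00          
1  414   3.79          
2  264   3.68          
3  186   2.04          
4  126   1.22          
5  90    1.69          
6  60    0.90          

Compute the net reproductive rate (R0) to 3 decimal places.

lx = nx/n0 = nx/600: 1, 0.69, 0.44, 0.31, 0.21, 0.15, 0.1
lx·mx by age: 0, 2.6151, 1.6192, 0.6324, 0.2562, 0.2535, 0.09
R0 = Σ lx·mx = 5.4664 → 5.466

5.466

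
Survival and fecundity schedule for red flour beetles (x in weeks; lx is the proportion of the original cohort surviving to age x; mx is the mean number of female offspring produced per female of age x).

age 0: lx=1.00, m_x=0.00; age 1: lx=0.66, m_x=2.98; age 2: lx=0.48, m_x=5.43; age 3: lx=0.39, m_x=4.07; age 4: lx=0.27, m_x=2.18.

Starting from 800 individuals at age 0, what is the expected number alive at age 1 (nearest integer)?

528

Expected survivors = N0 · l_1 = 800 × 0.66 = 528 → 528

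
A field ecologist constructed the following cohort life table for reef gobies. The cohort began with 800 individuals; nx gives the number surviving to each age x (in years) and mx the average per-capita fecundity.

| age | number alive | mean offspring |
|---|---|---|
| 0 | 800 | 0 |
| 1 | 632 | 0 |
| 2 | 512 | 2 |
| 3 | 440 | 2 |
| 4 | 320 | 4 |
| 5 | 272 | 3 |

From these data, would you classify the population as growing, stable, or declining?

growing

lx = nx/n0 = nx/800: 1, 0.79, 0.64, 0.55, 0.4, 0.34
R0 = Σ lx·mx = 0 + 0 + 1.28 + 1.1 + 1.6 + 1.02 = 5
R0 > 1, so the population is growing.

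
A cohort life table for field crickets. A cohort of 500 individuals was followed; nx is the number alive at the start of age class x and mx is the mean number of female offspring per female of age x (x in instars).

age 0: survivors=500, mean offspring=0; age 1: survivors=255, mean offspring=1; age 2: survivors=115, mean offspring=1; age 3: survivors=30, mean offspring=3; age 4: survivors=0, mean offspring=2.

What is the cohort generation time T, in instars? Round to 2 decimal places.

1.64

lx = nx/n0 = nx/500: 1, 0.51, 0.23, 0.06, 0
lx·mx: 0, 0.51, 0.23, 0.18, 0 → R0 = 0.92
x·lx·mx: 0, 0.51, 0.46, 0.54, 0 → Σ = 1.51
T = 1.51 / 0.92 = 1.641304… → 1.64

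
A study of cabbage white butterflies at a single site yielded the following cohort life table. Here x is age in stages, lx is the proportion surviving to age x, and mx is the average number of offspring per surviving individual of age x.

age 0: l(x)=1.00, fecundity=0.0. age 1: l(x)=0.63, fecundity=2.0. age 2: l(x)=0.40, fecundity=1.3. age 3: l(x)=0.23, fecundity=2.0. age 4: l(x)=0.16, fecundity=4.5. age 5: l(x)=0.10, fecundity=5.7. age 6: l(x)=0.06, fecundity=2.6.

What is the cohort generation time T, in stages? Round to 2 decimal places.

lx·mx: 0, 1.26, 0.52, 0.46, 0.72, 0.57, 0.156 → R0 = 3.686
x·lx·mx: 0, 1.26, 1.04, 1.38, 2.88, 2.85, 0.936 → Σ = 10.346
T = 10.346 / 3.686 = 2.806837… → 2.81

2.81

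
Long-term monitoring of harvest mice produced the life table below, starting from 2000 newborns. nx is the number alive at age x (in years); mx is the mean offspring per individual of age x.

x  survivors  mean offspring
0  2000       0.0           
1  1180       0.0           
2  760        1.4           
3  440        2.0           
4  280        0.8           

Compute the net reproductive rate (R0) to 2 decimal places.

lx = nx/n0 = nx/2000: 1, 0.59, 0.38, 0.22, 0.14
lx·mx by age: 0, 0, 0.532, 0.44, 0.112
R0 = Σ lx·mx = 1.084 → 1.08

1.08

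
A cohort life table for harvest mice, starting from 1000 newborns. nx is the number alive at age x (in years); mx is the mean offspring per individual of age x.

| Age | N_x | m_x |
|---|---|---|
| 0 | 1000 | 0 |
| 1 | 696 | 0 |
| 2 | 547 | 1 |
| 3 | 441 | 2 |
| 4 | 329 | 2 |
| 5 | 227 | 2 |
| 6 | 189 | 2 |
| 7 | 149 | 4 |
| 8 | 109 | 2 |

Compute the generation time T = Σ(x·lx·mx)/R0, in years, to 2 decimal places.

lx = nx/n0 = nx/1000: 1, 0.696, 0.547, 0.441, 0.329, 0.227, 0.189, 0.149, 0.109
lx·mx: 0, 0, 0.547, 0.882, 0.658, 0.454, 0.378, 0.596, 0.218 → R0 = 3.733
x·lx·mx: 0, 0, 1.094, 2.646, 2.632, 2.27, 2.268, 4.172, 1.744 → Σ = 16.826
T = 16.826 / 3.733 = 4.507367… → 4.51

4.51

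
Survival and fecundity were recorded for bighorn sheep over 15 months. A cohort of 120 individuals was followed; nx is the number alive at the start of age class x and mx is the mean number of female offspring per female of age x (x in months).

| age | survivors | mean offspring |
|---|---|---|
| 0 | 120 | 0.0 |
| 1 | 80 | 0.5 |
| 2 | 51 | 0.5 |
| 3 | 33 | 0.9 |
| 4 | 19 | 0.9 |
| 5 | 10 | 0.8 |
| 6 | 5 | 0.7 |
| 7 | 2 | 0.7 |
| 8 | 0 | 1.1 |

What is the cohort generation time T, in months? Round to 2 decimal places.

lx = nx/n0 = nx/120: 1, 0.66667…, 0.425, 0.275, 0.15833…, 0.08333…, 0.04167…, 0.01667…, 0
lx·mx: 0, 0.333333…, 0.2125, 0.2475, 0.1425…, 0.066667…, 0.029167…, 0.011667…, 0 → R0 = 1.043333…
x·lx·mx: 0, 0.333333…, 0.425, 0.7425, 0.57…, 0.333333…, 0.175…, 0.081667…, 0 → Σ = 2.660833…
T = 2.660833… / 1.043333… = 2.550319… → 2.55

2.55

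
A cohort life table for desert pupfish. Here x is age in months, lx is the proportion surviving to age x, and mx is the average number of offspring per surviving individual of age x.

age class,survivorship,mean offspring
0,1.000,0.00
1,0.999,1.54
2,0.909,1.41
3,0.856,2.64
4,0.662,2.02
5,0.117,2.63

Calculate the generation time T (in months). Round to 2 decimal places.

lx·mx: 0, 1.53846, 1.28169, 2.25984, 1.33724, 0.30771 → R0 = 6.72494
x·lx·mx: 0, 1.53846, 2.56338, 6.77952, 5.34896, 1.53855 → Σ = 17.76887
T = 17.76887 / 6.72494 = 2.642235… → 2.64

2.64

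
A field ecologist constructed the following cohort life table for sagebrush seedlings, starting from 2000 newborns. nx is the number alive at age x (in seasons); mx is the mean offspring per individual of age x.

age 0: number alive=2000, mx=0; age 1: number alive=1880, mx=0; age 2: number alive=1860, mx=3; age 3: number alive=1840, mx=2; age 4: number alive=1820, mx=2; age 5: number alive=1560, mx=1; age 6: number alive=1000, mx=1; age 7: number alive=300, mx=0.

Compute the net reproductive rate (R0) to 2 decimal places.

lx = nx/n0 = nx/2000: 1, 0.94, 0.93, 0.92, 0.91, 0.78, 0.5, 0.15
lx·mx by age: 0, 0, 2.79, 1.84, 1.82, 0.78, 0.5, 0
R0 = Σ lx·mx = 7.73 → 7.73

7.73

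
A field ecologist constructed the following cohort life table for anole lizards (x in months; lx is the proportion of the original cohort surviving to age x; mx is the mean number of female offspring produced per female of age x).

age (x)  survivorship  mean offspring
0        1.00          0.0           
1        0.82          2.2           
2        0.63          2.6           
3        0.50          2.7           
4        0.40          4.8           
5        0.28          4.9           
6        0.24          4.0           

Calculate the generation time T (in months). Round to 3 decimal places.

lx·mx: 0, 1.804, 1.638, 1.35, 1.92, 1.372, 0.96 → R0 = 9.044
x·lx·mx: 0, 1.804, 3.276, 4.05, 7.68, 6.86, 5.76 → Σ = 29.43
T = 29.43 / 9.044 = 3.254091… → 3.254

3.254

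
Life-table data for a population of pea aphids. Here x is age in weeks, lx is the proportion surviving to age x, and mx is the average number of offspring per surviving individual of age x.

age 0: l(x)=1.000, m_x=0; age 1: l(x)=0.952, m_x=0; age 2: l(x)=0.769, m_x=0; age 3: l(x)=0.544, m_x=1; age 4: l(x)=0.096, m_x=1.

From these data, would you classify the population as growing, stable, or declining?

R0 = Σ lx·mx = 0 + 0 + 0 + 0.544 + 0.096 = 0.64
R0 < 1, so the population is declining.

declining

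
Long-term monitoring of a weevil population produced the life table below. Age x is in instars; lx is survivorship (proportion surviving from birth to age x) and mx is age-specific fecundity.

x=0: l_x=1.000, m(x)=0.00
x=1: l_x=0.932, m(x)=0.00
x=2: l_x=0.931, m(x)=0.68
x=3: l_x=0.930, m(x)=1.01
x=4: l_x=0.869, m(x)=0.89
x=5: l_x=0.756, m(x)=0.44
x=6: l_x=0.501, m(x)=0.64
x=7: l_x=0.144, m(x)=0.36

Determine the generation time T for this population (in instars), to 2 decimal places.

3.65

lx·mx: 0, 0, 0.63308, 0.9393, 0.77341, 0.33264, 0.32064, 0.05184 → R0 = 3.05091
x·lx·mx: 0, 0, 1.26616, 2.8179, 3.09364, 1.6632, 1.92384, 0.36288 → Σ = 11.12762
T = 11.12762 / 3.05091 = 3.647312… → 3.65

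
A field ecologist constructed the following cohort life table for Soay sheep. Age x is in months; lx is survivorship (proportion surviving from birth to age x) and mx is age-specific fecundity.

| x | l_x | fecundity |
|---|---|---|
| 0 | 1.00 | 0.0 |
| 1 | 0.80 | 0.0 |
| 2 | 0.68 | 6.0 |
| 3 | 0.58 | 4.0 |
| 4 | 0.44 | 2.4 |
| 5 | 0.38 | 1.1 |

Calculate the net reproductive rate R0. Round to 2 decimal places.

lx·mx by age: 0, 0, 4.08, 2.32, 1.056, 0.418
R0 = Σ lx·mx = 7.874 → 7.87

7.87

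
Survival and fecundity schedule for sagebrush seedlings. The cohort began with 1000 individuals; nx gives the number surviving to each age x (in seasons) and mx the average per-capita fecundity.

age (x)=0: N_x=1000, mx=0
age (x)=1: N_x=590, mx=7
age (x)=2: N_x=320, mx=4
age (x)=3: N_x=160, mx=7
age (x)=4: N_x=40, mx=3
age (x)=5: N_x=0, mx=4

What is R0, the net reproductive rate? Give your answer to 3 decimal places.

lx = nx/n0 = nx/1000: 1, 0.59, 0.32, 0.16, 0.04, 0
lx·mx by age: 0, 4.13, 1.28, 1.12, 0.12, 0
R0 = Σ lx·mx = 6.65 → 6.650

6.650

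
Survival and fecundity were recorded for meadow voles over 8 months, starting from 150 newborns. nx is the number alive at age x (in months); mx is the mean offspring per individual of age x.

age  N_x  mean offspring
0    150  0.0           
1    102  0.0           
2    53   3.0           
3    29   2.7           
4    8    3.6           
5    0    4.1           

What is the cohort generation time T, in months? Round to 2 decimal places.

2.51

lx = nx/n0 = nx/150: 1, 0.68, 0.35333…, 0.19333…, 0.05333…, 0
lx·mx: 0, 0, 1.06…, 0.522…, 0.192…, 0 → R0 = 1.774…
x·lx·mx: 0, 0, 2.12…, 1.566…, 0.768…, 0 → Σ = 4.454…
T = 4.454… / 1.774… = 2.51071… → 2.51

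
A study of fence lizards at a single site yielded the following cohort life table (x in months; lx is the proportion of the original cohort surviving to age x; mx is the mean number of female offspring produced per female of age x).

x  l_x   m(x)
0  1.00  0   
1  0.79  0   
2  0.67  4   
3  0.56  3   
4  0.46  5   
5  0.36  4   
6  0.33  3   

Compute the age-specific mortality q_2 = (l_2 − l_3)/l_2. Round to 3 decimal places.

0.164

q_2 = (l_2 − l_3) / l_2 = (0.67 − 0.56) / 0.67
     = 0.11 / 0.67 = 0.164179… → 0.164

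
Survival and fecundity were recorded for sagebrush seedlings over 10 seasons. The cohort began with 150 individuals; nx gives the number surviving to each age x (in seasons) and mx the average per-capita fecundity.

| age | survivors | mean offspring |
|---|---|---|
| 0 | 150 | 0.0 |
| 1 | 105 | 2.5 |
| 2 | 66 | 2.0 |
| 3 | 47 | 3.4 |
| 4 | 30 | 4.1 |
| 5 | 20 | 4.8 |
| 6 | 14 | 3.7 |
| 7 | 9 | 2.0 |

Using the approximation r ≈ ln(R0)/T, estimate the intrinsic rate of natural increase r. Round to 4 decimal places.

lx = nx/n0 = nx/150: 1, 0.7, 0.44, 0.31333…, 0.2, 0.13333…, 0.09333…, 0.06
R0 = Σ lx·mx = 0 + 1.75 + 0.88 + 1.06533… + 0.82 + 0.64… + 0.34533… + 0.12 = 5.620667…
Σ x·lx·mx = 16.098…; T = 16.098…/5.620667… = 2.86407…
r ≈ ln(R0)/T = ln(5.620667…)/2.86407… = 0.602795… → 0.6028

0.6028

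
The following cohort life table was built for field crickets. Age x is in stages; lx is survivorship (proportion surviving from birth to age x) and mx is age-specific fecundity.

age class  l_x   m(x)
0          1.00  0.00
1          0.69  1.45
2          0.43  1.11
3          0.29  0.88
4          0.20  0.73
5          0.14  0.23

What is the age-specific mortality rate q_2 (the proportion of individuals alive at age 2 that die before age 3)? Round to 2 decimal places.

q_2 = (l_2 − l_3) / l_2 = (0.43 − 0.29) / 0.43
     = 0.14 / 0.43 = 0.325581… → 0.33

0.33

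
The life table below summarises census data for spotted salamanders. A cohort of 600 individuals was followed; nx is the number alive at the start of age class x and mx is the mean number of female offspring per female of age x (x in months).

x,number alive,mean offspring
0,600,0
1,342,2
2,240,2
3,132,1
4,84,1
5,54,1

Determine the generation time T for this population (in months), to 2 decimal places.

1.85

lx = nx/n0 = nx/600: 1, 0.57, 0.4, 0.22, 0.14, 0.09
lx·mx: 0, 1.14, 0.8, 0.22, 0.14, 0.09 → R0 = 2.39
x·lx·mx: 0, 1.14, 1.6, 0.66, 0.56, 0.45 → Σ = 4.41
T = 4.41 / 2.39 = 1.845188… → 1.85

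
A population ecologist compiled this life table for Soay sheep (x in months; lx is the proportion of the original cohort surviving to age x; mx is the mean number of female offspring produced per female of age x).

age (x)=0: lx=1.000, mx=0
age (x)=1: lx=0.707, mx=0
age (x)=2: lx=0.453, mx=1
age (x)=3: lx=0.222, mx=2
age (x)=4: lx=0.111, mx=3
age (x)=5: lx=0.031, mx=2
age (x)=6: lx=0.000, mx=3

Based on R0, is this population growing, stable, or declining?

growing

R0 = Σ lx·mx = 0 + 0 + 0.453 + 0.444 + 0.333 + 0.062 + 0 = 1.292
R0 > 1, so the population is growing.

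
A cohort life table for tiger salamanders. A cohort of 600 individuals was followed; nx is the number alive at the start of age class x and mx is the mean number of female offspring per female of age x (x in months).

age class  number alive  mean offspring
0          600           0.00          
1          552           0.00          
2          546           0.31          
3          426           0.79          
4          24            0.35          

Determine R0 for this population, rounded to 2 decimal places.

0.86

lx = nx/n0 = nx/600: 1, 0.92, 0.91, 0.71, 0.04
lx·mx by age: 0, 0, 0.2821, 0.5609, 0.014
R0 = Σ lx·mx = 0.857 → 0.86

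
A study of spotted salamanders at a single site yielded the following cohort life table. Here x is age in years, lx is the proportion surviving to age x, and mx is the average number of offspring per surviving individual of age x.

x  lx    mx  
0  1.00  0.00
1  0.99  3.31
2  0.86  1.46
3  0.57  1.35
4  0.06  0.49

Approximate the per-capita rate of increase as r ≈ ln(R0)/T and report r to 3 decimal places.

1.086

R0 = Σ lx·mx = 0 + 3.2769 + 1.2556 + 0.7695 + 0.0294 = 5.3314
Σ x·lx·mx = 8.2142; T = 8.2142/5.3314 = 1.54072…
r ≈ ln(R0)/T = ln(5.3314)/1.54072… = 1.08625… → 1.086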